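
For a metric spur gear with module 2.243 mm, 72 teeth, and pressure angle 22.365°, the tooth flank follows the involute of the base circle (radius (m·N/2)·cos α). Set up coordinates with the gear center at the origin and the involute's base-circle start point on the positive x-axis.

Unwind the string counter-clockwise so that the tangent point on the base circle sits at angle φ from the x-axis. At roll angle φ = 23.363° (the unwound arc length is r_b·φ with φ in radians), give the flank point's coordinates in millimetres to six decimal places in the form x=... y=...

pitch radius r_p = m·N/2 = 2.243·72/2 = 80.748000
base radius r_b = r_p·cos α = 80.748000·cos 22.365° = 74.674026
roll angle φ = 23.363° = 0.40776127 rad
x = r_b·(cos φ + φ·sin φ) = 74.674026·(0.91801090 + 0.40776127·0.39655515) = 80.626347
y = r_b·(sin φ − φ·cos φ) = 74.674026·(0.39655515 − 0.40776127·0.91801090) = 1.659694

x=80.626347 y=1.659694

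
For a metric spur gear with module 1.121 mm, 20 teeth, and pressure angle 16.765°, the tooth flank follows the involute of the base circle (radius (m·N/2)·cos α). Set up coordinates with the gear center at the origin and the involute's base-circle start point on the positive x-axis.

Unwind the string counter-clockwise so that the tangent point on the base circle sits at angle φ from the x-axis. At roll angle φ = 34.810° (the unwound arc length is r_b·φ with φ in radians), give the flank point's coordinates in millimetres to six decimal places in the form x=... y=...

pitch radius r_p = m·N/2 = 1.121·20/2 = 11.210000
base radius r_b = r_p·cos α = 11.210000·cos 16.765° = 10.733529
roll angle φ = 34.810° = 0.60754911 rad
x = r_b·(cos φ + φ·sin φ) = 10.733529·(0.82104959 + 0.60754911·0.57085688) = 12.535400
y = r_b·(sin φ − φ·cos φ) = 10.733529·(0.57085688 − 0.60754911·0.82104959) = 0.773125

x=12.535400 y=0.773125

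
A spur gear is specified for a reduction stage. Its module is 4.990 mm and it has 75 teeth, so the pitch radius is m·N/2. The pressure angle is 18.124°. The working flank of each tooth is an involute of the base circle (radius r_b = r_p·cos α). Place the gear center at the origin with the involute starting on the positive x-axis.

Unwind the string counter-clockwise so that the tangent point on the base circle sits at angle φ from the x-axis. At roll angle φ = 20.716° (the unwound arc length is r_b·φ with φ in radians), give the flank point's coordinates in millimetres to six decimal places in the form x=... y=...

pitch radius r_p = m·N/2 = 4.990·75/2 = 187.125000
base radius r_b = r_p·cos α = 187.125000·cos 18.124° = 177.840889
roll angle φ = 20.716° = 0.36156241 rad
x = r_b·(cos φ + φ·sin φ) = 177.840889·(0.93534529 + 0.36156241·0.35373606) = 189.088071
y = r_b·(sin φ − φ·cos φ) = 177.840889·(0.35373606 − 0.36156241·0.93534529) = 2.765490

x=189.088071 y=2.765490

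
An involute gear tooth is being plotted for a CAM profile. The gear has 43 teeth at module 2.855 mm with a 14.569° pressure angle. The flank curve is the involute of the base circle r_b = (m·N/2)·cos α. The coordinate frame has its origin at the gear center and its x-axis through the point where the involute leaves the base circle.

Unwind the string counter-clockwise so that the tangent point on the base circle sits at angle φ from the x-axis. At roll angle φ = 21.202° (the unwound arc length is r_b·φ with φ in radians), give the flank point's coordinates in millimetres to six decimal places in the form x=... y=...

x=63.338096 y=0.989768

pitch radius r_p = m·N/2 = 2.855·43/2 = 61.382500
base radius r_b = r_p·cos α = 61.382500·cos 14.569° = 59.408771
roll angle φ = 21.202° = 0.37004471 rad
x = r_b·(cos φ + φ·sin φ) = 59.408771·(0.93231118 + 0.37004471·0.36165711) = 63.338096
y = r_b·(sin φ − φ·cos φ) = 59.408771·(0.36165711 − 0.37004471·0.93231118) = 0.989768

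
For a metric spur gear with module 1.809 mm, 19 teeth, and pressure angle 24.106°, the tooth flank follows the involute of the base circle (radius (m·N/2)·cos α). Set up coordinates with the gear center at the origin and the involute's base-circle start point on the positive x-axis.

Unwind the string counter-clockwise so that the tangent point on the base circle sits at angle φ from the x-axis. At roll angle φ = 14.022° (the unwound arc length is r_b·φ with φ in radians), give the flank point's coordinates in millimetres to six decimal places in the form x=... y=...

x=16.149529 y=0.076185

pitch radius r_p = m·N/2 = 1.809·19/2 = 17.185500
base radius r_b = r_p·cos α = 17.185500·cos 24.106° = 15.686777
roll angle φ = 14.022° = 0.24473007 rad
x = r_b·(cos φ + φ·sin φ) = 15.686777·(0.97020276 + 0.24473007·0.24229444) = 16.149529
y = r_b·(sin φ − φ·cos φ) = 15.686777·(0.24229444 − 0.24473007·0.97020276) = 0.076185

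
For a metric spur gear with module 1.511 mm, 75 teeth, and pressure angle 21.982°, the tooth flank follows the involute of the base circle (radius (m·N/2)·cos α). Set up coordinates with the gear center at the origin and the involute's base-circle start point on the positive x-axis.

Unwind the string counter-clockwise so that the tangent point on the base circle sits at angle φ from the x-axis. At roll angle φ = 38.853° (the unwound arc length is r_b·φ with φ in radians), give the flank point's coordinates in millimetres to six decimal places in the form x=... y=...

x=63.270168 y=5.214321

pitch radius r_p = m·N/2 = 1.511·75/2 = 56.662500
base radius r_b = r_p·cos α = 56.662500·cos 21.982° = 52.543221
roll angle φ = 38.853° = 0.67811277 rad
x = r_b·(cos φ + φ·sin φ) = 52.543221·(0.77875801 + 0.67811277·0.62732445) = 63.270168
y = r_b·(sin φ − φ·cos φ) = 52.543221·(0.62732445 − 0.67811277·0.77875801) = 5.214321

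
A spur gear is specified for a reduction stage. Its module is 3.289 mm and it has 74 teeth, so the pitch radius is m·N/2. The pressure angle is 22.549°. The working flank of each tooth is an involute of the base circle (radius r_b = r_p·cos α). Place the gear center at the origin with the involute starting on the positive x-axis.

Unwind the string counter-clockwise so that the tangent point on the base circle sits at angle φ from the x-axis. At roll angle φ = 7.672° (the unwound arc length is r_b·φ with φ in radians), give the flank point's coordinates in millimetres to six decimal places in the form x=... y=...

x=113.392847 y=0.089781

pitch radius r_p = m·N/2 = 3.289·74/2 = 121.693000
base radius r_b = r_p·cos α = 121.693000·cos 22.549° = 112.389804
roll angle φ = 7.672° = 0.13390166 rad
x = r_b·(cos φ + φ·sin φ) = 112.389804·(0.99104856 + 0.13390166·0.13350188) = 113.392847
y = r_b·(sin φ − φ·cos φ) = 112.389804·(0.13350188 − 0.13390166·0.99104856) = 0.089781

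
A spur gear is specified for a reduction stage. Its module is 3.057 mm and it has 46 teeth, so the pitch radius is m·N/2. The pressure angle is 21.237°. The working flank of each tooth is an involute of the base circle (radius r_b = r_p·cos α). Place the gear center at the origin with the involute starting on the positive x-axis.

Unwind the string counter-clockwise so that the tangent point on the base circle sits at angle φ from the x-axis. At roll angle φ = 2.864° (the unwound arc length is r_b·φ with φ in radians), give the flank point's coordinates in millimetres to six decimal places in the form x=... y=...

x=65.618010 y=0.002728

pitch radius r_p = m·N/2 = 3.057·46/2 = 70.311000
base radius r_b = r_p·cos α = 70.311000·cos 21.237° = 65.536186
roll angle φ = 2.864° = 0.04998623 rad
x = r_b·(cos φ + φ·sin φ) = 65.536186·(0.99875095 + 0.04998623·0.04996542) = 65.618010
y = r_b·(sin φ − φ·cos φ) = 65.536186·(0.04996542 − 0.04998623·0.99875095) = 0.002728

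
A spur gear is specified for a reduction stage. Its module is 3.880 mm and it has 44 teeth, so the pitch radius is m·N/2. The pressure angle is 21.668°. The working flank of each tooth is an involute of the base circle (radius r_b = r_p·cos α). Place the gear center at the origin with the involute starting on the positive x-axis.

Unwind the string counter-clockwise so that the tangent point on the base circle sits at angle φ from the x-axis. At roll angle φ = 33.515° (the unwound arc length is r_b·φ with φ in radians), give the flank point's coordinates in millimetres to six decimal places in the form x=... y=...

pitch radius r_p = m·N/2 = 3.880·44/2 = 85.360000
base radius r_b = r_p·cos α = 85.360000·cos 21.668° = 79.328371
roll angle φ = 33.515° = 0.58494710 rad
x = r_b·(cos φ + φ·sin φ) = 79.328371·(0.83374130 + 0.58494710·0.55215528) = 91.760946
y = r_b·(sin φ − φ·cos φ) = 79.328371·(0.55215528 − 0.58494710·0.83374130) = 5.113564

x=91.760946 y=5.113564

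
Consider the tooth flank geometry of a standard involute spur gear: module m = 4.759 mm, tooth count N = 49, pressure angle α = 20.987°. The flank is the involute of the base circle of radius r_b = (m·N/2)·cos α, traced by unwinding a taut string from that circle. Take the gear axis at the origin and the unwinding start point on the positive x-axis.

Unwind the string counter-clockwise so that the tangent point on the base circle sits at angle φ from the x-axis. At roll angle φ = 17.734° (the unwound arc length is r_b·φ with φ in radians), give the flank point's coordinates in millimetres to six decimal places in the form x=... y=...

x=113.950992 y=1.065703

pitch radius r_p = m·N/2 = 4.759·49/2 = 116.595500
base radius r_b = r_p·cos α = 116.595500·cos 20.987° = 108.860754
roll angle φ = 17.734° = 0.30951669 rad
x = r_b·(cos φ + φ·sin φ) = 108.860754·(0.95248090 + 0.30951669·0.30459833) = 113.950992
y = r_b·(sin φ − φ·cos φ) = 108.860754·(0.30459833 − 0.30951669·0.95248090) = 1.065703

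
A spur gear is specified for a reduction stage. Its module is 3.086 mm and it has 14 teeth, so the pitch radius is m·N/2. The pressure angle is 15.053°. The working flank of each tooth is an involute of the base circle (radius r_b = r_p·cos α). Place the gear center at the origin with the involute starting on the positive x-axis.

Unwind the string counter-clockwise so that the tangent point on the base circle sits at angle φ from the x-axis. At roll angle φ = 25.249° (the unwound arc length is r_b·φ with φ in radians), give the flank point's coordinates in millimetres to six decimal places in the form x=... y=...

x=22.789016 y=0.583601

pitch radius r_p = m·N/2 = 3.086·14/2 = 21.602000
base radius r_b = r_p·cos α = 21.602000·cos 15.053° = 20.860749
roll angle φ = 25.249° = 0.44067818 rad
x = r_b·(cos φ + φ·sin φ) = 20.860749·(0.90446259 + 0.44067818·0.42655295) = 22.789016
y = r_b·(sin φ − φ·cos φ) = 20.860749·(0.42655295 − 0.44067818·0.90446259) = 0.583601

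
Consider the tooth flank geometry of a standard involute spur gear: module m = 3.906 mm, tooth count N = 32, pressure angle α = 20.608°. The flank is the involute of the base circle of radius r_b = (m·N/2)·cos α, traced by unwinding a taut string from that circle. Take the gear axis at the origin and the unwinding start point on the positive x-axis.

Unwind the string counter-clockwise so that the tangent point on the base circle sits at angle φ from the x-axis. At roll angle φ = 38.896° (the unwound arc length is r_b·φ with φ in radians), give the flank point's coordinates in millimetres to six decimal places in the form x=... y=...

pitch radius r_p = m·N/2 = 3.906·32/2 = 62.496000
base radius r_b = r_p·cos α = 62.496000·cos 20.608° = 58.496906
roll angle φ = 38.896° = 0.67886327 rad
x = r_b·(cos φ + φ·sin φ) = 58.496906·(0.77828699 + 0.67886327·0.62790872) = 70.462516
y = r_b·(sin φ − φ·cos φ) = 58.496906·(0.62790872 − 0.67886327·0.77828699) = 5.823851

x=70.462516 y=5.823851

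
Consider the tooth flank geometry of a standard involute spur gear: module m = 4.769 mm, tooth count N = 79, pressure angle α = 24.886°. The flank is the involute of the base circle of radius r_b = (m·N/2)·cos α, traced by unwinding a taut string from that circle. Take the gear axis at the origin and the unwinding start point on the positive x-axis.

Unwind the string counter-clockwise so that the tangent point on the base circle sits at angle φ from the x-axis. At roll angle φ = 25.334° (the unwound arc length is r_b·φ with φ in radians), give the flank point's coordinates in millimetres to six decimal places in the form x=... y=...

pitch radius r_p = m·N/2 = 4.769·79/2 = 188.375500
base radius r_b = r_p·cos α = 188.375500·cos 24.886° = 170.884244
roll angle φ = 25.334° = 0.44216171 rad
x = r_b·(cos φ + φ·sin φ) = 170.884244·(0.90382879 + 0.44216171·0.42789428) = 186.781137
y = r_b·(sin φ − φ·cos φ) = 170.884244·(0.42789428 − 0.44216171·0.90382879) = 4.828470

x=186.781137 y=4.828470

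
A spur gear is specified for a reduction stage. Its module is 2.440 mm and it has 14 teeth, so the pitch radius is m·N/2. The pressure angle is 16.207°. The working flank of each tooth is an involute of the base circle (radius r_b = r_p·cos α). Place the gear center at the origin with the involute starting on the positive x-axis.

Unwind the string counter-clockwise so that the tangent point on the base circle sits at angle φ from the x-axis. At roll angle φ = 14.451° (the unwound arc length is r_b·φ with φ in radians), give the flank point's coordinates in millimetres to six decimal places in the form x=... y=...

x=16.914638 y=0.087160

pitch radius r_p = m·N/2 = 2.440·14/2 = 17.080000
base radius r_b = r_p·cos α = 17.080000·cos 16.207° = 16.401234
roll angle φ = 14.451° = 0.25221753 rad
x = r_b·(cos φ + φ·sin φ) = 16.401234·(0.96836141 + 0.25221753·0.24955194) = 16.914638
y = r_b·(sin φ − φ·cos φ) = 16.401234·(0.24955194 − 0.25221753·0.96836141) = 0.087160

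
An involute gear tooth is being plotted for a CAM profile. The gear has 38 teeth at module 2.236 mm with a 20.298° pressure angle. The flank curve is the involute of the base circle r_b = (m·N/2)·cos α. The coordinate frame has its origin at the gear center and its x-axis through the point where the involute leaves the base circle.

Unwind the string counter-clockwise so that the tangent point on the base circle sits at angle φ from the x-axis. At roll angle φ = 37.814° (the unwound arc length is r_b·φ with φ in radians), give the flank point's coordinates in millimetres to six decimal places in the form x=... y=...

pitch radius r_p = m·N/2 = 2.236·38/2 = 42.484000
base radius r_b = r_p·cos α = 42.484000·cos 20.298° = 39.845788
roll angle φ = 37.814° = 0.65997880 rad
x = r_b·(cos φ + φ·sin φ) = 39.845788·(0.79000523 + 0.65997880·0.61310011) = 47.601304
y = r_b·(sin φ − φ·cos φ) = 39.845788·(0.61310011 − 0.65997880·0.79000523) = 3.654393

x=47.601304 y=3.654393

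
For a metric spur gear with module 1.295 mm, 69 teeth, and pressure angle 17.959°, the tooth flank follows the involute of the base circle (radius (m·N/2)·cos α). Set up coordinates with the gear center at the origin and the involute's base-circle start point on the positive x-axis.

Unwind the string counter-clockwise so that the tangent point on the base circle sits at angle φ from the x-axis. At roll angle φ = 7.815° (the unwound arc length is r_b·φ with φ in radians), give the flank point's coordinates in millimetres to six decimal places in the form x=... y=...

x=42.894206 y=0.035883

pitch radius r_p = m·N/2 = 1.295·69/2 = 44.677500
base radius r_b = r_p·cos α = 44.677500·cos 17.959° = 42.500696
roll angle φ = 7.815° = 0.13639748 rad
x = r_b·(cos φ + φ·sin φ) = 42.500696·(0.99071228 + 0.13639748·0.13597494) = 42.894206
y = r_b·(sin φ − φ·cos φ) = 42.500696·(0.13597494 − 0.13639748·0.99071228) = 0.035883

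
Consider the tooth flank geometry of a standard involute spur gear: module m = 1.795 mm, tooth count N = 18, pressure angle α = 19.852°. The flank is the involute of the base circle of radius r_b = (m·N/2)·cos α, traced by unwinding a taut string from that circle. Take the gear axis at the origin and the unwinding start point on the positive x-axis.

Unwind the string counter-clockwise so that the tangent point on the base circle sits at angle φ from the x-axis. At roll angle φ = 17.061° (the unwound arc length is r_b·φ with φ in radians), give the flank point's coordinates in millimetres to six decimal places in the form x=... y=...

pitch radius r_p = m·N/2 = 1.795·18/2 = 16.155000
base radius r_b = r_p·cos α = 16.155000·cos 19.852° = 15.194956
roll angle φ = 17.061° = 0.29777062 rad
x = r_b·(cos φ + φ·sin φ) = 15.194956·(0.95599294 + 0.29777062·0.29338967) = 15.853745
y = r_b·(sin φ − φ·cos φ) = 15.194956·(0.29338967 − 0.29777062·0.95599294) = 0.132546

x=15.853745 y=0.132546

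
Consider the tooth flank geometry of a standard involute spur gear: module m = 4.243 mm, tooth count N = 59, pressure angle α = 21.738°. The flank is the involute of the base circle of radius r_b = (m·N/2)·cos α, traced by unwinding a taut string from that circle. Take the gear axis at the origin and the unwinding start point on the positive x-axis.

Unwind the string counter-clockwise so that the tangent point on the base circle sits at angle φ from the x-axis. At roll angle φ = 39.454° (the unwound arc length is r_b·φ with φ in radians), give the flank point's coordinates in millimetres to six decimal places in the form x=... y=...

pitch radius r_p = m·N/2 = 4.243·59/2 = 125.168500
base radius r_b = r_p·cos α = 125.168500·cos 21.738° = 116.267410
roll angle φ = 39.454° = 0.68860220 rad
x = r_b·(cos φ + φ·sin φ) = 116.267410·(0.77213501 + 0.68860220·0.63545852) = 140.650214
y = r_b·(sin φ − φ·cos φ) = 116.267410·(0.63545852 − 0.68860220·0.77213501) = 12.064447

x=140.650214 y=12.064447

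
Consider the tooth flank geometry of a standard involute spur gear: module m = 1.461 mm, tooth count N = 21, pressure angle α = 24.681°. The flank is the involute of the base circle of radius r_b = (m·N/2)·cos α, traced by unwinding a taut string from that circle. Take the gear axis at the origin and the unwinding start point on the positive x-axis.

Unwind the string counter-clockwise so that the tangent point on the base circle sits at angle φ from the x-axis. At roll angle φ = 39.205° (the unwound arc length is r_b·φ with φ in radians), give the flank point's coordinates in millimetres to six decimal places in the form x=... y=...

pitch radius r_p = m·N/2 = 1.461·21/2 = 15.340500
base radius r_b = r_p·cos α = 15.340500·cos 24.681° = 13.939095
roll angle φ = 39.205° = 0.68425633 rad
x = r_b·(cos φ + φ·sin φ) = 13.939095·(0.77488933 + 0.68425633·0.63209693) = 16.830142
y = r_b·(sin φ − φ·cos φ) = 13.939095·(0.63209693 − 0.68425633·0.77488933) = 1.420031

x=16.830142 y=1.420031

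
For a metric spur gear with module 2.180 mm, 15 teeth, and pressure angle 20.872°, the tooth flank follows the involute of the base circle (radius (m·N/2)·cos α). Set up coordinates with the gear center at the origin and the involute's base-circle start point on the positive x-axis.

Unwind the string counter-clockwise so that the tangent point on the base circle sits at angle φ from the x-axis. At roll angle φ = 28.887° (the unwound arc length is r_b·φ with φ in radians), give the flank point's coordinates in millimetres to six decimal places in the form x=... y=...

x=17.097083 y=0.636179

pitch radius r_p = m·N/2 = 2.180·15/2 = 16.350000
base radius r_b = r_p·cos α = 16.350000·cos 20.872° = 15.277092
roll angle φ = 28.887° = 0.50417326 rad
x = r_b·(cos φ + φ·sin φ) = 15.277092·(0.87557416 + 0.50417326·0.48308373) = 17.097083
y = r_b·(sin φ − φ·cos φ) = 15.277092·(0.48308373 − 0.50417326·0.87557416) = 0.636179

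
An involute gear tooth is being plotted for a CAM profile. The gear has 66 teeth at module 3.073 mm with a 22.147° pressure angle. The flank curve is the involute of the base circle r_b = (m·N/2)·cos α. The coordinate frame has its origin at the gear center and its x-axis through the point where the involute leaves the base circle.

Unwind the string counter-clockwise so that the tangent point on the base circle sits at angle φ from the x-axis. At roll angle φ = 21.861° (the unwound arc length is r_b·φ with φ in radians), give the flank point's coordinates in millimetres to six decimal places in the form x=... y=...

x=100.517034 y=1.713862

pitch radius r_p = m·N/2 = 3.073·66/2 = 101.409000
base radius r_b = r_p·cos α = 101.409000·cos 22.147° = 93.927014
roll angle φ = 21.861° = 0.38154643 rad
x = r_b·(cos φ + φ·sin φ) = 93.927014·(0.92808992 + 0.38154643·0.37235614) = 100.517034
y = r_b·(sin φ − φ·cos φ) = 93.927014·(0.37235614 − 0.38154643·0.92808992) = 1.713862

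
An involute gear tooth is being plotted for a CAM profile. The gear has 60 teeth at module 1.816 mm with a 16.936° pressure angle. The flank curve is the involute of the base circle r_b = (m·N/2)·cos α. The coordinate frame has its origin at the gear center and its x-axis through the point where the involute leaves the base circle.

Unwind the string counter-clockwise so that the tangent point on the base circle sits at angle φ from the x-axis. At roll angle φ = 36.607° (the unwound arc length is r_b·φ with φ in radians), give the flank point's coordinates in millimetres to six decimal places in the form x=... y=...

pitch radius r_p = m·N/2 = 1.816·60/2 = 54.480000
base radius r_b = r_p·cos α = 54.480000·cos 16.936° = 52.117243
roll angle φ = 36.607° = 0.63891268 rad
x = r_b·(cos φ + φ·sin φ) = 52.117243·(0.80274463 + 0.63891268·0.59632295) = 61.693417
y = r_b·(sin φ − φ·cos φ) = 52.117243·(0.59632295 − 0.63891268·0.80274463) = 4.348623

x=61.693417 y=4.348623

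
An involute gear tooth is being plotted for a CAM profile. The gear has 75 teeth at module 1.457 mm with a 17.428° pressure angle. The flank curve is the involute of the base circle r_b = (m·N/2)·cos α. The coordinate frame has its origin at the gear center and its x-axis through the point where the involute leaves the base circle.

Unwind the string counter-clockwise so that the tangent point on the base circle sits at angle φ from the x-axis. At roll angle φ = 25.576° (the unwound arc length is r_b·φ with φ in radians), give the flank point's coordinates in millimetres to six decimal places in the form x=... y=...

x=57.067086 y=1.514999

pitch radius r_p = m·N/2 = 1.457·75/2 = 54.637500
base radius r_b = r_p·cos α = 54.637500·cos 17.428° = 52.129315
roll angle φ = 25.576° = 0.44638541 rad
x = r_b·(cos φ + φ·sin φ) = 52.129315·(0.90201344 + 0.44638541·0.43170795) = 57.067086
y = r_b·(sin φ − φ·cos φ) = 52.129315·(0.43170795 − 0.44638541·0.90201344) = 1.514999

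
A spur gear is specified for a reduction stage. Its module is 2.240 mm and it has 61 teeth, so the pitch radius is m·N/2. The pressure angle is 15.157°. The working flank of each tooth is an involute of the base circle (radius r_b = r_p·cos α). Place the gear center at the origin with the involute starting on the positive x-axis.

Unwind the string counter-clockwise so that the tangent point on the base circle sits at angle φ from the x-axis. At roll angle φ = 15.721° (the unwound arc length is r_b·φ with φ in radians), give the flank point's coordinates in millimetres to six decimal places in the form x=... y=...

pitch radius r_p = m·N/2 = 2.240·61/2 = 68.320000
base radius r_b = r_p·cos α = 68.320000·cos 15.157° = 65.943352
roll angle φ = 15.721° = 0.27438321 rad
x = r_b·(cos φ + φ·sin φ) = 65.943352·(0.96259250 + 0.27438321·0.27095327) = 68.379136
y = r_b·(sin φ − φ·cos φ) = 65.943352·(0.27095327 − 0.27438321·0.96259250) = 0.450660

x=68.379136 y=0.450660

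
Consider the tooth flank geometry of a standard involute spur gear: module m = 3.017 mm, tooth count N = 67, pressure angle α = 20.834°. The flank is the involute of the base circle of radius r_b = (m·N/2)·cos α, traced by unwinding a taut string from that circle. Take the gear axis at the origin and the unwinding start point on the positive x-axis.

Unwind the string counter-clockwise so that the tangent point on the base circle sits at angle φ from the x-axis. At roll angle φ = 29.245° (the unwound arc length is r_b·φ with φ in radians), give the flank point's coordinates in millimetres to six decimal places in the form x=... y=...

pitch radius r_p = m·N/2 = 3.017·67/2 = 101.069500
base radius r_b = r_p·cos α = 101.069500·cos 20.834° = 94.461049
roll angle φ = 29.245° = 0.51042154 rad
x = r_b·(cos φ + φ·sin φ) = 94.461049·(0.87253864 + 0.51042154·0.48854510) = 105.976095
y = r_b·(sin φ − φ·cos φ) = 94.461049·(0.48854510 − 0.51042154·0.87253864) = 4.079072

x=105.976095 y=4.079072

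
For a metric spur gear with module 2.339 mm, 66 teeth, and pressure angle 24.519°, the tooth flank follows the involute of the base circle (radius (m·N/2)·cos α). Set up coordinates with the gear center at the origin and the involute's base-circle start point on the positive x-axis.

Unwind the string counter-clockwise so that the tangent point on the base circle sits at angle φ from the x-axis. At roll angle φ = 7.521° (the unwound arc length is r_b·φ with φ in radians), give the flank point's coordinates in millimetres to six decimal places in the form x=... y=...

x=70.828989 y=0.052856

pitch radius r_p = m·N/2 = 2.339·66/2 = 77.187000
base radius r_b = r_p·cos α = 77.187000·cos 24.519° = 70.226562
roll angle φ = 7.521° = 0.13126621 rad
x = r_b·(cos φ + φ·sin φ) = 70.226562·(0.99139695 + 0.13126621·0.13088957) = 70.828989
y = r_b·(sin φ − φ·cos φ) = 70.226562·(0.13088957 − 0.13126621·0.99139695) = 0.052856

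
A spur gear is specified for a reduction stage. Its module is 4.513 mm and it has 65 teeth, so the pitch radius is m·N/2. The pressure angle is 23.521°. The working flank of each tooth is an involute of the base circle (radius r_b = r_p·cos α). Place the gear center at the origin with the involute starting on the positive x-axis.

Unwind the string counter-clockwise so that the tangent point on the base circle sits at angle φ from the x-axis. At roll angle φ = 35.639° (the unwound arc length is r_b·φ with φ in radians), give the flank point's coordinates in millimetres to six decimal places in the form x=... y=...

pitch radius r_p = m·N/2 = 4.513·65/2 = 146.672500
base radius r_b = r_p·cos α = 146.672500·cos 23.521° = 134.486049
roll angle φ = 35.639° = 0.62201789 rad
x = r_b·(cos φ + φ·sin φ) = 134.486049·(0.81270433 + 0.62201789·0.58267630) = 158.039857
y = r_b·(sin φ − φ·cos φ) = 134.486049·(0.58267630 − 0.62201789·0.81270433) = 10.376898

x=158.039857 y=10.376898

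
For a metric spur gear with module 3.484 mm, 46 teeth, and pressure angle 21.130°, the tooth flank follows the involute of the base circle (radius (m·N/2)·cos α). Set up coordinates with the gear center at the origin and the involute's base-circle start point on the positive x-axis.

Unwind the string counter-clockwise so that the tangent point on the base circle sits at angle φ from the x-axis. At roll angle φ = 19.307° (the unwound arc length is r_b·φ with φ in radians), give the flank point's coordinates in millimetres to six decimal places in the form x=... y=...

x=78.868193 y=0.942527

pitch radius r_p = m·N/2 = 3.484·46/2 = 80.132000
base radius r_b = r_p·cos α = 80.132000·cos 21.130° = 74.744318
roll angle φ = 19.307° = 0.33697072 rad
x = r_b·(cos φ + φ·sin φ) = 74.744318·(0.94376056 + 0.33697072·0.33062970) = 78.868193
y = r_b·(sin φ − φ·cos φ) = 74.744318·(0.33062970 − 0.33697072·0.94376056) = 0.942527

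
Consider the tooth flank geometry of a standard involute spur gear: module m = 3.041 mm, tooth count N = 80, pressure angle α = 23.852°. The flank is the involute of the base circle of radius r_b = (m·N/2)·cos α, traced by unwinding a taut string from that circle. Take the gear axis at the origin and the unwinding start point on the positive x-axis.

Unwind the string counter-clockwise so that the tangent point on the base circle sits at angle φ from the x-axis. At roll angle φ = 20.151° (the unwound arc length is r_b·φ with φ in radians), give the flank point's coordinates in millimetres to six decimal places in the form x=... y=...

x=117.920321 y=1.593395

pitch radius r_p = m·N/2 = 3.041·80/2 = 121.640000
base radius r_b = r_p·cos α = 121.640000·cos 23.852° = 111.251098
roll angle φ = 20.151° = 0.35170130 rad
x = r_b·(cos φ + φ·sin φ) = 111.251098·(0.93878798 + 0.35170130·0.34449546) = 117.920321
y = r_b·(sin φ − φ·cos φ) = 111.251098·(0.34449546 − 0.35170130·0.93878798) = 1.593395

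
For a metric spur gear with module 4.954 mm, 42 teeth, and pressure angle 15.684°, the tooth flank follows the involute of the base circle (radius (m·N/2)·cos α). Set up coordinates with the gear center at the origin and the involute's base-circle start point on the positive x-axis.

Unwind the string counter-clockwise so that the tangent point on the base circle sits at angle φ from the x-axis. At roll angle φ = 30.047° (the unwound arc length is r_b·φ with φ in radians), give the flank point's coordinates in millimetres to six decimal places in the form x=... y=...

pitch radius r_p = m·N/2 = 4.954·42/2 = 104.034000
base radius r_b = r_p·cos α = 104.034000·cos 15.684° = 100.160531
roll angle φ = 30.047° = 0.52441908 rad
x = r_b·(cos φ + φ·sin φ) = 100.160531·(0.86561496 + 0.52441908·0.50071024) = 113.000806
y = r_b·(sin φ − φ·cos φ) = 100.160531·(0.50071024 − 0.52441908·0.86561496) = 4.684031

x=113.000806 y=4.684031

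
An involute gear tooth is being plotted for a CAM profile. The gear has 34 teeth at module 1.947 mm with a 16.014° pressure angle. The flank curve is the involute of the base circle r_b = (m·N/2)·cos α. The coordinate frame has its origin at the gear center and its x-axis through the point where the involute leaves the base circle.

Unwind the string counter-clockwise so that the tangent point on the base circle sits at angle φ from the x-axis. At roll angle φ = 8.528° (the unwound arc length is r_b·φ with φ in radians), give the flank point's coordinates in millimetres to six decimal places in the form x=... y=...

pitch radius r_p = m·N/2 = 1.947·34/2 = 33.099000
base radius r_b = r_p·cos α = 33.099000·cos 16.014° = 31.814571
roll angle φ = 8.528° = 0.14884168 rad
x = r_b·(cos φ + φ·sin φ) = 31.814571·(0.98894351 + 0.14884168·0.14829272) = 32.165029
y = r_b·(sin φ − φ·cos φ) = 31.814571·(0.14829272 − 0.14884168·0.98894351) = 0.034891

x=32.165029 y=0.034891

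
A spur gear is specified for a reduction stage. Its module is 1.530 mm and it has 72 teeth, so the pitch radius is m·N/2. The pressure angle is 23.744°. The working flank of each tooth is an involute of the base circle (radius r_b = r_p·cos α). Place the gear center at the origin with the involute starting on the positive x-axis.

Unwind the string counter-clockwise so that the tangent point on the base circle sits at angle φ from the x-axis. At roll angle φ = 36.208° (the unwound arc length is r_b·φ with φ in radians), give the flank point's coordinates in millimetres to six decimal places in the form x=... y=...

pitch radius r_p = m·N/2 = 1.530·72/2 = 55.080000
base radius r_b = r_p·cos α = 55.080000·cos 23.744° = 50.417679
roll angle φ = 36.208° = 0.63194882 rad
x = r_b·(cos φ + φ·sin φ) = 50.417679·(0.80687784 + 0.63194882·0.59071833) = 59.502017
y = r_b·(sin φ − φ·cos φ) = 50.417679·(0.59071833 − 0.63194882·0.80687784) = 4.074396

x=59.502017 y=4.074396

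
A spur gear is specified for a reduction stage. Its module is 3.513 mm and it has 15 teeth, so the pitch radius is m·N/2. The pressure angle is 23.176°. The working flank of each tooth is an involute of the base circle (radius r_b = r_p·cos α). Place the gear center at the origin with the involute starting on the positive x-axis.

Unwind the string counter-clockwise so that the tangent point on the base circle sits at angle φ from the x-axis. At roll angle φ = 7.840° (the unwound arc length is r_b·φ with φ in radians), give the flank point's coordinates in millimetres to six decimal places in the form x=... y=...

x=24.446957 y=0.020646

pitch radius r_p = m·N/2 = 3.513·15/2 = 26.347500
base radius r_b = r_p·cos α = 26.347500·cos 23.176° = 24.221264
roll angle φ = 7.840° = 0.13683381 rad
x = r_b·(cos φ + φ·sin φ) = 24.221264·(0.99065285 + 0.13683381·0.13640721) = 24.446957
y = r_b·(sin φ − φ·cos φ) = 24.221264·(0.13640721 − 0.13683381·0.99065285) = 0.020646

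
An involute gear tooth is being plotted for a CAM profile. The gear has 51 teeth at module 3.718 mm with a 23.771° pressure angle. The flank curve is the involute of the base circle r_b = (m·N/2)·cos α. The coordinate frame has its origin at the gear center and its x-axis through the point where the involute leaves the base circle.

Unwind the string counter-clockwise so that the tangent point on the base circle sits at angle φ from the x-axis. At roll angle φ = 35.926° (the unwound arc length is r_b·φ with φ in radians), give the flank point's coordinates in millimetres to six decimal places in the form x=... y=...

x=102.182064 y=6.853524

pitch radius r_p = m·N/2 = 3.718·51/2 = 94.809000
base radius r_b = r_p·cos α = 94.809000·cos 23.771° = 86.765765
roll angle φ = 35.926° = 0.62702699 rad
x = r_b·(cos φ + φ·sin φ) = 86.765765·(0.80977547 + 0.62702699·0.58673988) = 102.182064
y = r_b·(sin φ − φ·cos φ) = 86.765765·(0.58673988 − 0.62702699·0.80977547) = 6.853524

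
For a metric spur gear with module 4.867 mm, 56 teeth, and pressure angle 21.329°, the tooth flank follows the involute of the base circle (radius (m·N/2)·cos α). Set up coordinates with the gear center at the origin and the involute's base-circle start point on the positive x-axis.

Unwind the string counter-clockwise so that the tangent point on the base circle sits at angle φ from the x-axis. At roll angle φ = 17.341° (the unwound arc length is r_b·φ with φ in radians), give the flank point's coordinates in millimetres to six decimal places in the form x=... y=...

pitch radius r_p = m·N/2 = 4.867·56/2 = 136.276000
base radius r_b = r_p·cos α = 136.276000·cos 21.329° = 126.942082
roll angle φ = 17.341° = 0.30265755 rad
x = r_b·(cos φ + φ·sin φ) = 126.942082·(0.95454776 + 0.30265755·0.29805801) = 132.623662
y = r_b·(sin φ − φ·cos φ) = 126.942082·(0.29805801 − 0.30265755·0.95454776) = 1.162400

x=132.623662 y=1.162400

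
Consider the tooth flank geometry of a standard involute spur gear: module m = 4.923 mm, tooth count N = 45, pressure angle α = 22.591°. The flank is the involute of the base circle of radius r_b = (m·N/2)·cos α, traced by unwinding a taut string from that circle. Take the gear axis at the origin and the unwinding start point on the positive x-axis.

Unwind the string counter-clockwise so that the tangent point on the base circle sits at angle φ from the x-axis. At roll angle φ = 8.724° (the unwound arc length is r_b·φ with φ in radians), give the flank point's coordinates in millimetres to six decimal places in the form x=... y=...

x=103.446999 y=0.120058

pitch radius r_p = m·N/2 = 4.923·45/2 = 110.767500
base radius r_b = r_p·cos α = 110.767500·cos 22.591° = 102.268373
roll angle φ = 8.724° = 0.15226252 rad
x = r_b·(cos φ + φ·sin φ) = 102.268373·(0.98843044 + 0.15226252·0.15167487) = 103.446999
y = r_b·(sin φ − φ·cos φ) = 102.268373·(0.15167487 − 0.15226252·0.98843044) = 0.120058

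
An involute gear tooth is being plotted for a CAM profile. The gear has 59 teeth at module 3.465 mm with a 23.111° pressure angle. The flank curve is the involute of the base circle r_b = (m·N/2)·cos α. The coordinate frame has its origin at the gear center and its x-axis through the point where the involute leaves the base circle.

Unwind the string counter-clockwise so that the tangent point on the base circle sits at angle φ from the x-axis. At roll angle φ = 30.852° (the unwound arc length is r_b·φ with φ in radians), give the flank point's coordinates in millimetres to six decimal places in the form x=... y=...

x=106.671625 y=4.752358

pitch radius r_p = m·N/2 = 3.465·59/2 = 102.217500
base radius r_b = r_p·cos α = 102.217500·cos 23.111° = 94.014153
roll angle φ = 30.852° = 0.53846898 rad
x = r_b·(cos φ + φ·sin φ) = 94.014153·(0.85849483 + 0.53846898·0.51282222) = 106.671625
y = r_b·(sin φ − φ·cos φ) = 94.014153·(0.51282222 − 0.53846898·0.85849483) = 4.752358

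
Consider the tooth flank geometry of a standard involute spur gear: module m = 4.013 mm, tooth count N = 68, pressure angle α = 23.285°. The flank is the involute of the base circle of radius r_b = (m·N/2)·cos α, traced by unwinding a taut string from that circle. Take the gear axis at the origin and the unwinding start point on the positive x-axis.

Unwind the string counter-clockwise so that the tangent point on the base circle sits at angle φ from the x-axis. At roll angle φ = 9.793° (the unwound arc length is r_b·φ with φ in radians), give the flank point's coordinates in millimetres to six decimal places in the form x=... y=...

pitch radius r_p = m·N/2 = 4.013·68/2 = 136.442000
base radius r_b = r_p·cos α = 136.442000·cos 23.285° = 125.328786
roll angle φ = 9.793° = 0.17092009 rad
x = r_b·(cos φ + φ·sin φ) = 125.328786·(0.98542869 + 0.17092009·0.17008911) = 127.146095
y = r_b·(sin φ − φ·cos φ) = 125.328786·(0.17008911 − 0.17092009·0.98542869) = 0.207989

x=127.146095 y=0.207989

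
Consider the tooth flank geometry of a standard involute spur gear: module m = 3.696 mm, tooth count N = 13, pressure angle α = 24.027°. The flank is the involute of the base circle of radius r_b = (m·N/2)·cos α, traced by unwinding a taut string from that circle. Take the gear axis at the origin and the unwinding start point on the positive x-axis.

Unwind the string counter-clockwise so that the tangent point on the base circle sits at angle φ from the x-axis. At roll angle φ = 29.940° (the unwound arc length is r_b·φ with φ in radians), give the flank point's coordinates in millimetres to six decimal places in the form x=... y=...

x=24.736781 y=1.015418

pitch radius r_p = m·N/2 = 3.696·13/2 = 24.024000
base radius r_b = r_p·cos α = 24.024000·cos 24.027° = 21.942409
roll angle φ = 29.940° = 0.52255158 rad
x = r_b·(cos φ + φ·sin φ) = 21.942409·(0.86654853 + 0.52255158·0.49909283) = 24.736781
y = r_b·(sin φ − φ·cos φ) = 21.942409·(0.49909283 − 0.52255158·0.86654853) = 1.015418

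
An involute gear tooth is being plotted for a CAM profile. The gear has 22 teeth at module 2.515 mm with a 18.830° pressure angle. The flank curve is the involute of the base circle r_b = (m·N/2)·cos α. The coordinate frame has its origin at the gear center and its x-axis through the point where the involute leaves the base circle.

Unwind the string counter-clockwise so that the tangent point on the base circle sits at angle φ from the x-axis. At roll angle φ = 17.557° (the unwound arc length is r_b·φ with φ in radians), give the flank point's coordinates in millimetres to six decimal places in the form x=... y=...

x=27.385000 y=0.248783

pitch radius r_p = m·N/2 = 2.515·22/2 = 27.665000
base radius r_b = r_p·cos α = 27.665000·cos 18.830° = 26.184380
roll angle φ = 17.557° = 0.30642746 rad
x = r_b·(cos φ + φ·sin φ) = 26.184380·(0.95341733 + 0.30642746·0.30165444) = 27.385000
y = r_b·(sin φ − φ·cos φ) = 26.184380·(0.30165444 − 0.30642746·0.95341733) = 0.248783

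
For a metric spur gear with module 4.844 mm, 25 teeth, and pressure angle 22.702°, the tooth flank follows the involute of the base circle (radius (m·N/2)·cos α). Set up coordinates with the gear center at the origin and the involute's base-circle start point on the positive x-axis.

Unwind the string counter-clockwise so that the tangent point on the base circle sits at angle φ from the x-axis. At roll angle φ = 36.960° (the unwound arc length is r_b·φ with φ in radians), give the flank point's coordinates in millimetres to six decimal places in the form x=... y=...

pitch radius r_p = m·N/2 = 4.844·25/2 = 60.550000
base radius r_b = r_p·cos α = 60.550000·cos 22.702° = 55.858866
roll angle φ = 36.960° = 0.64507369 rad
x = r_b·(cos φ + φ·sin φ) = 55.858866·(0.79905546 + 0.64507369·0.60125732) = 66.299488
y = r_b·(sin φ − φ·cos φ) = 55.858866·(0.60125732 − 0.64507369·0.79905546) = 4.793119

x=66.299488 y=4.793119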